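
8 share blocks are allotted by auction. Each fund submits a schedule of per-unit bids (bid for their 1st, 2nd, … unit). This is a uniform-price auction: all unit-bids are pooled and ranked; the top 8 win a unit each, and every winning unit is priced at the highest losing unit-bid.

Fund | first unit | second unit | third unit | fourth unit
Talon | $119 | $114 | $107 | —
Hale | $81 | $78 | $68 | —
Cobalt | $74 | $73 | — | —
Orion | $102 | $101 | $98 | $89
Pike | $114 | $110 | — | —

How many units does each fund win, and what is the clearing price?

Orion 3, Pike 2, Talon 3; clearing price $89

Merging the schedules and taking the best 8: 119 (Talon-1), 114 (Talon-2), 114 (Pike-1), 110 (Pike-2), 107 (Talon-3), 102 (Orion-1), 101 (Orion-2), 98 (Orion-3)
The (k+1)-th unit-bid is $89.
Allocation: Orion 3, Pike 2, Talon 3.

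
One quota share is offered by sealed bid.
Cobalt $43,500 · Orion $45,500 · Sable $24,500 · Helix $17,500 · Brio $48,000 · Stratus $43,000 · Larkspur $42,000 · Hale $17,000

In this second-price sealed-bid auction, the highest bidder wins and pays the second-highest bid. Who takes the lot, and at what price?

Brio pays $45,500

Bids ranked: 48,000 (Brio) > 45,500 (Orion) > 43,500 (Cobalt) > 43,000 (Stratus) > 42,000 (Larkspur) > 24,500 (Sable) > …
Brio wins with the highest bid; price is set by the runner-up at $45,500.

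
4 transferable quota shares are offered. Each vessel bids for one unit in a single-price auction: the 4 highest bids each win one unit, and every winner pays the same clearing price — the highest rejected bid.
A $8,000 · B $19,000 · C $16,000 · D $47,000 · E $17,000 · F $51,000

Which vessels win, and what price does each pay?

F, D, B, E; each pays $16,000

Sorting: 51,000 (F), 47,000 (D), 19,000 (B), 17,000 (E), 16,000 (C), 8,000 (A)
The 4 highest are F, D, B, E.
First losing bid is C's $16,000, which sets the uniform price.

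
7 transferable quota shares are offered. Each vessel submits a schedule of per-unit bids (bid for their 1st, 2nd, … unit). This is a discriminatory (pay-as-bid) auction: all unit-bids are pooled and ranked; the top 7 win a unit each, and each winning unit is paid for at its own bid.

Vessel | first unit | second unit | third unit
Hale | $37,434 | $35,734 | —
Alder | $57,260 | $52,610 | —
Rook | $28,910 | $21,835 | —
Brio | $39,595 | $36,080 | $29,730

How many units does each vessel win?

All unit-bids, highest first — top 7: 57,260 (Alder-1), 52,610 (Alder-2), 39,595 (Brio-1), 37,434 (Hale-1), 36,080 (Brio-2), 35,734 (Hale-2), 29,730 (Brio-3)
Next rejected bid: $28,910 (not a price — pay-as-bid).
Allocation: Alder 2, Brio 3, Hale 2.

Alder 2, Brio 3, Hale 2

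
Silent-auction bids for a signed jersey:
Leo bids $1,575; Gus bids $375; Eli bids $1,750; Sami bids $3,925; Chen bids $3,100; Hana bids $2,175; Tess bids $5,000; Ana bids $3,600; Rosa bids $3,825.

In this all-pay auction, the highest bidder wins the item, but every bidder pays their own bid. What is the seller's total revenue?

Total revenue: $25,325

Bids ranked: 5,000 (Tess) > 3,925 (Sami) > 3,825 (Rosa) > 3,600 (Ana) > 3,100 (Chen) > 2,175 (Hana) > …
Every bidder forfeits their bid regardless of winning.
Revenue = 1,575 + 375 + 1,750 + 3,925 + 3,100 + 2,175 + 5,000 + 3,600 + 3,825 = $25,325.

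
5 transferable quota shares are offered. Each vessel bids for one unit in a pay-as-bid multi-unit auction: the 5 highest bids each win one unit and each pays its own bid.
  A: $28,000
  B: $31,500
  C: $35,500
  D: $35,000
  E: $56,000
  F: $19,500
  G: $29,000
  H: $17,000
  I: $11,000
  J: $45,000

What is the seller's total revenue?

Total revenue: $203,000

Sorting: 56,000 (E), 45,000 (J), 35,500 (C), 35,000 (D), 31,500 (B), 29,000 (G), 28,000 (A), …
The 5 highest are E, J, C, D, B.
Total revenue = 56,000 + 45,000 + 35,500 + 35,000 + 31,500 = $203,000.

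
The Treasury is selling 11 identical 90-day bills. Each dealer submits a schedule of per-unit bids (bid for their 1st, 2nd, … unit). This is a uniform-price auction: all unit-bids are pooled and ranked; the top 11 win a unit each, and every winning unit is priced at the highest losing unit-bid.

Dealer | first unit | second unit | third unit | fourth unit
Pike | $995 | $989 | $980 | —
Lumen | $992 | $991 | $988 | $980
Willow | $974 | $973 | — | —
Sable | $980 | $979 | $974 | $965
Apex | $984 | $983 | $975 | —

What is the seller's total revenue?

All unit-bids, highest first — top 11: 995 (Pike-1), 992 (Lumen-1), 991 (Lumen-2), 989 (Pike-2), 988 (Lumen-3), 984 (Apex-1), 983 (Apex-2), 980 (Pike-3), 980 (Lumen-4), 980 (Sable-1), 979 (Sable-2)
Highest rejected unit-bid = $975.
Allocation: Apex 2, Lumen 4, Pike 3, Sable 2. Every unit priced at $975.
Revenue = 11 × 975 = $10,725.

Total revenue: $10,725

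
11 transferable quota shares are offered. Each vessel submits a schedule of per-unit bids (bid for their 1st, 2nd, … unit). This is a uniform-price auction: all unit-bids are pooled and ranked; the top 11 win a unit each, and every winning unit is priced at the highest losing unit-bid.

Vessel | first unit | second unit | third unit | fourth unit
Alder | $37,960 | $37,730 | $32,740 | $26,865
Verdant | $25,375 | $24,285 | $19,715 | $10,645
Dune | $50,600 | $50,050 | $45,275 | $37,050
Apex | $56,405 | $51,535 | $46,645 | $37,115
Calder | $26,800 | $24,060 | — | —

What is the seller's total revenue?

All unit-bids, highest first — top 11: 56,405 (Apex-1), 51,535 (Apex-2), 50,600 (Dune-1), 50,050 (Dune-2), 46,645 (Apex-3), 45,275 (Dune-3), 37,960 (Alder-1), 37,730 (Alder-2), 37,115 (Apex-4), 37,050 (Dune-4), 32,740 (Alder-3)
The (k+1)-th unit-bid is $26,865.
Allocation: Alder 3, Apex 4, Dune 4. Every unit priced at $26,865.
Revenue = 11 × 26,865 = $295,515.

Total revenue: $295,515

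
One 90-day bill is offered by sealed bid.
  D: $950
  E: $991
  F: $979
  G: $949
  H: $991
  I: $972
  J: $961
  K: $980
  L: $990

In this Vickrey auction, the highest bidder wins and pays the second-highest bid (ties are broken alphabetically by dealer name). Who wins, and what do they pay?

E pays $991

Bids in order: 991 (E) > 991 (H) > 990 (L) > 980 (K) > 979 (F) > 972 (I) > …
E and H tie at $991; tie-break gives it to E.
E is highest; pays the second-highest bid, $991.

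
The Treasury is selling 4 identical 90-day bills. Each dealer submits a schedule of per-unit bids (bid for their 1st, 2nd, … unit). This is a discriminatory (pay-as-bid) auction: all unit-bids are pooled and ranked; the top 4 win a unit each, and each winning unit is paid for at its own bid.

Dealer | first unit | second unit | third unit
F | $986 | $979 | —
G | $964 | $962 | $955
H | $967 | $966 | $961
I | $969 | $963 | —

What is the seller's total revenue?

Total revenue: $3,901

All unit-bids, highest first — top 4: 986 (F-1), 979 (F-2), 969 (I-1), 967 (H-1)
Next rejected bid: $966 (not a price — pay-as-bid).
Each winning unit pays its own bid.
Revenue = 986 + 979 + 969 + 967 = $3,901.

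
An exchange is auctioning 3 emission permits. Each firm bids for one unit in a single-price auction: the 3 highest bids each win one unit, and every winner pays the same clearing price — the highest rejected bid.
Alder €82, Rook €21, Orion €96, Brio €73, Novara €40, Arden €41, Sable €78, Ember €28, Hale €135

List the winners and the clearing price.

Ordering the bids: 135 (Hale), 96 (Orion), 82 (Alder), 78 (Sable), 73 (Brio), …
The 3 highest are Hale, Orion, Alder.
Clearing price = highest rejected bid = €78.

Hale, Orion, Alder; each pays €78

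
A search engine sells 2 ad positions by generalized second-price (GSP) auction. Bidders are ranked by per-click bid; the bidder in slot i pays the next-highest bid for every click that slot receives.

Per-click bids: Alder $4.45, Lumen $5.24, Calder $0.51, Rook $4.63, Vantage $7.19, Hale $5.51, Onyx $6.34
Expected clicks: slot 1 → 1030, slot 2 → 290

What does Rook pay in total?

Per-click bids in order: $7.19 (Vantage) > $6.34 (Onyx) > $5.51 (Hale) > …
Rook ranks below slot 2 → no slot, pays nothing.

Rook pays $0.00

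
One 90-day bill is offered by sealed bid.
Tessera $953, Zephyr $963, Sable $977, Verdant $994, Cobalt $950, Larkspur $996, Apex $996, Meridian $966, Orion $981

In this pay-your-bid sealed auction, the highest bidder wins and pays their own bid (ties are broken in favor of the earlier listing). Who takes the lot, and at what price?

Larkspur pays $996

Sorting bids: 996 (Larkspur) > 996 (Apex) > 994 (Verdant) > 981 (Orion) > 977 (Sable) > 966 (Meridian) > …
Larkspur and Apex tie at $996; tie-break gives it to Larkspur.
Larkspur has the highest bid and pays exactly that: $996.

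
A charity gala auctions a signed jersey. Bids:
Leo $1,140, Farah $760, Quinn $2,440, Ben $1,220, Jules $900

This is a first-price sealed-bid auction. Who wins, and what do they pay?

Quinn pays $2,440

Bids in order: 2,440 (Quinn) > 1,220 (Ben) > 1,140 (Leo) > 900 (Jules) > 760 (Farah)
Quinn is highest → pays own bid, $2,440.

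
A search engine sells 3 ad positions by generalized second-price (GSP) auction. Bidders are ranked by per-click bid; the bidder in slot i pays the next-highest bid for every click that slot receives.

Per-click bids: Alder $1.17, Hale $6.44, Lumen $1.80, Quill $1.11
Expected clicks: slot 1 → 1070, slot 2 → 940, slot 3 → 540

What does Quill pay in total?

Per-click bids in order: $6.44 (Hale) > $1.80 (Lumen) > $1.17 (Alder) > $1.11 (Quill)
Quill ranks below slot 3 → no slot, pays nothing.

Quill pays $0.00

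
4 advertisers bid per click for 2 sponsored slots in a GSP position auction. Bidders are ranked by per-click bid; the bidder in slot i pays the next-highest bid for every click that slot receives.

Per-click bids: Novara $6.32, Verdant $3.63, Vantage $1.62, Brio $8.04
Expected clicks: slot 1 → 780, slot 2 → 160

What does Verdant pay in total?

Verdant pays $0.00

Sorting advertisers: $8.04 (Brio) > $6.32 (Novara) > $3.63 (Verdant) > …
Verdant ranks below slot 2 → no slot, pays nothing.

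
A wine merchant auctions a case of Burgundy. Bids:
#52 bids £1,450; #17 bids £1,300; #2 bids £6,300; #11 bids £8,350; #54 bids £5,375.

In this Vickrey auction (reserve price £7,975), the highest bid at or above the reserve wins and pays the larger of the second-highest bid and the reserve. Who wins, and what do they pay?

Sorting bids: 8,350 (#11) > 6,300 (#2) > 5,375 (#54) > 1,450 (#52) > 1,300 (#17)
#11 has the top bid at or above the reserve (£8,350).
Second-highest bid £6,300 is below the reserve £7,975, so the reserve binds → payment £7,975.

#11 pays £7,975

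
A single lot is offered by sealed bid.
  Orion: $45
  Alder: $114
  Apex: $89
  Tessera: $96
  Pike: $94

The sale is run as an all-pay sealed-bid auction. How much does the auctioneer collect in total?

Rule: the highest bidder wins the item, but every bidder pays their own bid.
Bids in order: 114 (Alder) > 96 (Tessera) > 94 (Pike) > 89 (Apex) > 45 (Orion)
Every bidder forfeits their bid regardless of winning.
Revenue = 45 + 114 + 89 + 96 + 94 = $438.

Total revenue: $438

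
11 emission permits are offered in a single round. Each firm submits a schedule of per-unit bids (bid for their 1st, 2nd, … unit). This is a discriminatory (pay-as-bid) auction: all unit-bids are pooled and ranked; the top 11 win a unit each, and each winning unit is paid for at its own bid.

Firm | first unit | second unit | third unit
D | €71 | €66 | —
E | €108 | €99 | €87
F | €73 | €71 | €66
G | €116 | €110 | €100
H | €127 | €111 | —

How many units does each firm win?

D 1, E 3, F 2, G 3, H 2

Pooled unit-bids ranked (top 11): 127 (H-1), 116 (G-1), 111 (H-2), 110 (G-2), 108 (E-1), 100 (G-3), 99 (E-2), 87 (E-3), 73 (F-1), 71 (D-1), 71 (F-2)
Next rejected bid: €66 (not a price — pay-as-bid).
Allocation: D 1, E 3, F 2, G 3, H 2.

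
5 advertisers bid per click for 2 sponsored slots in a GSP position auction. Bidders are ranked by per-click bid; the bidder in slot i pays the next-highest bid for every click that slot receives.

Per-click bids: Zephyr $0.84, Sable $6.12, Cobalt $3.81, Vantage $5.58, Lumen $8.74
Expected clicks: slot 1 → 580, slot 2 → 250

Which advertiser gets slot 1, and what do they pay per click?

Ranked by bid: $8.74 (Lumen) > $6.12 (Sable) > $5.58 (Vantage) > …
Slot 1 goes to the first-ranked bidder, Lumen, who pays the next bid down: $6.12/click.

Lumen; $6.12 per click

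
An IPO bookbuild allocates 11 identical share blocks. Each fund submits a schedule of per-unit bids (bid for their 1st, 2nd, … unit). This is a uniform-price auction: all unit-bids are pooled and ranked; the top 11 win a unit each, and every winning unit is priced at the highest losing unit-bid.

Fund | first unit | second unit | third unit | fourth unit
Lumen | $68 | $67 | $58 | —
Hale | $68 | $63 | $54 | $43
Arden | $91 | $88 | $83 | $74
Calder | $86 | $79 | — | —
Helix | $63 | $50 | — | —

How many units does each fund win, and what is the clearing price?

Arden 4, Calder 2, Hale 2, Helix 1, Lumen 2; clearing price $58

Pooled unit-bids ranked (top 11): 91 (Arden-1), 88 (Arden-2), 86 (Calder-1), 83 (Arden-3), 79 (Calder-2), 74 (Arden-4), 68 (Lumen-1), 68 (Hale-1), 67 (Lumen-2), 63 (Hale-2), 63 (Helix-1)
The (k+1)-th unit-bid is $58.
Allocation: Arden 4, Calder 2, Hale 2, Helix 1, Lumen 2.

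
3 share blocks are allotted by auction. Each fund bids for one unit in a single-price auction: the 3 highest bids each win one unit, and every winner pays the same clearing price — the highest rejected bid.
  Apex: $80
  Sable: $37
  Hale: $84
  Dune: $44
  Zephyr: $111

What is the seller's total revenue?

Total revenue: $132

Sorting: 111 (Zephyr), 84 (Hale), 80 (Apex), 44 (Dune), 37 (Sable)
The 3 highest are Zephyr, Hale, Apex.
Clearing price = highest rejected bid = $44.
Total revenue = 3 × $44 = $132.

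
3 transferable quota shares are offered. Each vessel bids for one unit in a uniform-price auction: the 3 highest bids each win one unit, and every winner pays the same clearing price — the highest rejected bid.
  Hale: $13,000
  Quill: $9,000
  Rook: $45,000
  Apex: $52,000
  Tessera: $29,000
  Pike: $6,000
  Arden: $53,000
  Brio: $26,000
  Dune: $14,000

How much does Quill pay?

Ordering the bids: 53,000 (Arden), 52,000 (Apex), 45,000 (Rook), 29,000 (Tessera), 26,000 (Brio), …
Winners (3 units): Arden, Apex, Rook.
Clearing price = highest rejected bid = $29,000.
Quill does not win → pays $0.

Quill pays $0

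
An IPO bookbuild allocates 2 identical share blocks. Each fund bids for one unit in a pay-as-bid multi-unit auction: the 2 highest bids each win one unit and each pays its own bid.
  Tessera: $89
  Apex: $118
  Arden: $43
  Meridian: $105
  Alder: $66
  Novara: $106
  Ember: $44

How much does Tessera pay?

Sorting: 118 (Apex), 106 (Novara), 105 (Meridian), 89 (Tessera), …
Winners (2 units): Apex, Novara.
Tessera does not win → $0.

Tessera pays $0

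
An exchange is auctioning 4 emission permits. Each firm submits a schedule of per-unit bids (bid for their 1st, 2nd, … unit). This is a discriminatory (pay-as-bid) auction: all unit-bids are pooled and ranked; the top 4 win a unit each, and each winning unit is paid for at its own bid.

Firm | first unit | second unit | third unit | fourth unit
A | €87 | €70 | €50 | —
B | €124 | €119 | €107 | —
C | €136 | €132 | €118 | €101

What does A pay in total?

Merging the schedules and taking the best 4: 136 (C-1), 132 (C-2), 124 (B-1), 119 (B-2)
Next rejected bid: €118 (not a price — pay-as-bid).
A wins no units.

A pays €0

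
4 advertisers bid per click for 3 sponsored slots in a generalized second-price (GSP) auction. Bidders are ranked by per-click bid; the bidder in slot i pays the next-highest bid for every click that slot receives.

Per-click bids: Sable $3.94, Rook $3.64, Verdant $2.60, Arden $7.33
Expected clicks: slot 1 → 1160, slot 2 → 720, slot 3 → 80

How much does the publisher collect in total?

Total revenue: $7399.20

Per-click bids in order: $7.33 (Arden) > $3.94 (Sable) > $3.64 (Rook) > $2.60 (Verdant)
Slot 1: Arden pays $3.94 × 1160 = $4570.40
Slot 2: Sable pays $3.64 × 720 = $2620.80
Slot 3: Rook pays $2.60 × 80 = $208.00
Total = $7399.20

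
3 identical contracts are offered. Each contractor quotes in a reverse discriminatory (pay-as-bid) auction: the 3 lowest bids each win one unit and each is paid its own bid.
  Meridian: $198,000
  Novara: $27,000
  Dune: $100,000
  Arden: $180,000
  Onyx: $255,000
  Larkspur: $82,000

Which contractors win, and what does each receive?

Novara $27,000, Larkspur $82,000, Dune $100,000

Bids ranked low→high: 27,000 (Novara), 82,000 (Larkspur), 100,000 (Dune), 180,000 (Arden), 198,000 (Meridian), …
The 3 lowest are Novara, Larkspur, Dune.
Each winner is paid its own bid: Novara $27,000, Larkspur $82,000, Dune $100,000.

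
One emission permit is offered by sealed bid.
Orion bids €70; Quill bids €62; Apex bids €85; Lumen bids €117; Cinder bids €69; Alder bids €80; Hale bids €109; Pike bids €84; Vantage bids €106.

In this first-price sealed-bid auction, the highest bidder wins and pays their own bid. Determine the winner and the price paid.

Lumen pays €117

Sorting bids: 117 (Lumen) > 109 (Hale) > 106 (Vantage) > 85 (Apex) > 84 (Pike) > 80 (Alder) > …
Lumen is highest → pays own bid, €117.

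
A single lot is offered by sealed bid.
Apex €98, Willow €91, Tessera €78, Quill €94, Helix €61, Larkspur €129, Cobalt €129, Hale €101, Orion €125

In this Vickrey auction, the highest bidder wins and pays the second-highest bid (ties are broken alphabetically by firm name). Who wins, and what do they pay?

Rule: the highest bidder wins and pays the second-highest bid.
Bids ranked: 129 (Cobalt) > 129 (Larkspur) > 125 (Orion) > 101 (Hale) > 98 (Apex) > 94 (Quill) > …
Cobalt and Larkspur tie at €129; tie-break gives it to Cobalt.
Second-price: Cobalt pays Larkspur's bid of €129.

Cobalt pays €129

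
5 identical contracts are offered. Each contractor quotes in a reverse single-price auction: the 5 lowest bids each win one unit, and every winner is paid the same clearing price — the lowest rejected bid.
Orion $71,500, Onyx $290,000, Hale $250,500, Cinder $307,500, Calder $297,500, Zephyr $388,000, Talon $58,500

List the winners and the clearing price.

Bids ranked low→high: 58,500 (Talon), 71,500 (Orion), 250,500 (Hale), 290,000 (Onyx), 297,500 (Calder), 307,500 (Cinder), 388,000 (Zephyr)
Lowest 5: Talon, Orion, Hale, Onyx, Calder.
First losing bid is Cinder's $307,500, which sets the uniform price.

Talon, Orion, Hale, Onyx, Calder; each is paid $307,500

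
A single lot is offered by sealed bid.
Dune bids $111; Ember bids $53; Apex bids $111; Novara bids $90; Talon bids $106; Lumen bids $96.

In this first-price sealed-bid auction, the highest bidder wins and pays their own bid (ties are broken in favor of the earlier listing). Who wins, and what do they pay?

Sorting bids: 111 (Dune) > 111 (Apex) > 106 (Talon) > 96 (Lumen) > 90 (Novara) > 53 (Ember)
Dune and Apex tie at $111; tie-break gives it to Dune.
Dune has the highest bid and pays exactly that: $111.

Dune pays $111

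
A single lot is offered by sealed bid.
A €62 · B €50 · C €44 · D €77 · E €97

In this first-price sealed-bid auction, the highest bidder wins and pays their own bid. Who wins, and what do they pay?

Bids ranked: 97 (E) > 77 (D) > 62 (A) > 50 (B) > 44 (C)
E is highest → pays own bid, €97.

E pays €97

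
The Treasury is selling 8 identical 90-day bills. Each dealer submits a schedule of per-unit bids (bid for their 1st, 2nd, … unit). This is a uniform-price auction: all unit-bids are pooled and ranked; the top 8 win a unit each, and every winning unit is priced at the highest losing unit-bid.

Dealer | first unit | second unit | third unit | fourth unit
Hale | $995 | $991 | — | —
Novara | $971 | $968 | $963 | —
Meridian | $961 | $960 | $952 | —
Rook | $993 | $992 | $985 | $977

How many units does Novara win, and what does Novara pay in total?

Novara: 2 units, pays $1,926

Merging the schedules and taking the best 8: 995 (Hale-1), 993 (Rook-1), 992 (Rook-2), 991 (Hale-2), 985 (Rook-3), 977 (Rook-4), 971 (Novara-1), 968 (Novara-2)
First bid not allocated: $963.
Novara wins 2 unit(s) at $963 each.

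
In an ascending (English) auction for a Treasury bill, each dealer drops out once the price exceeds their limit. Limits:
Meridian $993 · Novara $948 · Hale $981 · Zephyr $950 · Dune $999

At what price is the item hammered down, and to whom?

Limits ranked: 999 (Dune) > 993 (Meridian) > 981 (Hale) > 950 (Zephyr) > 948 (Novara)
Once the price passes $993, only Dune is left; the hammer falls at Meridian's limit of $993.

Dune wins at $993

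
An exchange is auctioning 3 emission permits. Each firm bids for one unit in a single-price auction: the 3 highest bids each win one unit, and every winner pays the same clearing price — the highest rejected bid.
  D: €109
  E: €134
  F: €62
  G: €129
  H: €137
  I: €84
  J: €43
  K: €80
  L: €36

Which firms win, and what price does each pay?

Sorting: 137 (H), 134 (E), 129 (G), 109 (D), 84 (I), …
Winners (3 units): H, E, G.
Clearing price = highest rejected bid = €109.

H, E, G; each pays €109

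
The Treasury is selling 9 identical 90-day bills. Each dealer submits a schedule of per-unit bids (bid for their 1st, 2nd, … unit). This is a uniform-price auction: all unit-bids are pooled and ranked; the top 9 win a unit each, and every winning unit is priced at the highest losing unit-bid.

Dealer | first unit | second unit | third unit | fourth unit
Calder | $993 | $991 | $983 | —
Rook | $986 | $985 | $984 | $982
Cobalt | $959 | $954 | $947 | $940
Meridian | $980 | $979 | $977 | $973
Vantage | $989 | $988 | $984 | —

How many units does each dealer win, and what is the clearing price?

Pooled unit-bids ranked (top 9): 993 (Calder-1), 991 (Calder-2), 989 (Vantage-1), 988 (Vantage-2), 986 (Rook-1), 985 (Rook-2), 984 (Rook-3), 984 (Vantage-3), 983 (Calder-3)
The (k+1)-th unit-bid is $982.
Allocation: Calder 3, Rook 3, Vantage 3.

Calder 3, Rook 3, Vantage 3; clearing price $982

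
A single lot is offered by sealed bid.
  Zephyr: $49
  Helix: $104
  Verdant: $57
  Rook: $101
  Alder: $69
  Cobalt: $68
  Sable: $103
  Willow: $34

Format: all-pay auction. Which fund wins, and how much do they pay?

Sorting bids: 104 (Helix) > 103 (Sable) > 101 (Rook) > 69 (Alder) > 68 (Cobalt) > 57 (Verdant) > …
Helix is highest and takes the item; every bidder forfeits their bid.

Helix pays $104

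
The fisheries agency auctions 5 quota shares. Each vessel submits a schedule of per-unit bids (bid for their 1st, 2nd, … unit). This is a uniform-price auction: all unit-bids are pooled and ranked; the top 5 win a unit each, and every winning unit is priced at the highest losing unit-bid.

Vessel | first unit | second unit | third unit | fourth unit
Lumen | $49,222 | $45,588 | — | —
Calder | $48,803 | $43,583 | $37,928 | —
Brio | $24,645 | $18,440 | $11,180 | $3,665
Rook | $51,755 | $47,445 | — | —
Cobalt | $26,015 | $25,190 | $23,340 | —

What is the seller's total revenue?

Total revenue: $217,915

Pooled unit-bids ranked (top 5): 51,755 (Rook-1), 49,222 (Lumen-1), 48,803 (Calder-1), 47,445 (Rook-2), 45,588 (Lumen-2)
The (k+1)-th unit-bid is $43,583.
Allocation: Calder 1, Lumen 2, Rook 2. Every unit priced at $43,583.
Revenue = 5 × 43,583 = $217,915.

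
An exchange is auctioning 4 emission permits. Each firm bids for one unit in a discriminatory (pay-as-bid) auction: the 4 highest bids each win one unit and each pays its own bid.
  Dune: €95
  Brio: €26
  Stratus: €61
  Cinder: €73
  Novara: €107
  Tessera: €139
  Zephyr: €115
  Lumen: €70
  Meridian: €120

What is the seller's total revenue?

Total revenue: €481

Sorting: 139 (Tessera), 120 (Meridian), 115 (Zephyr), 107 (Novara), 95 (Dune), 73 (Cinder), …
The 4 highest are Tessera, Meridian, Zephyr, Novara.
Total revenue = 139 + 120 + 115 + 107 = €481.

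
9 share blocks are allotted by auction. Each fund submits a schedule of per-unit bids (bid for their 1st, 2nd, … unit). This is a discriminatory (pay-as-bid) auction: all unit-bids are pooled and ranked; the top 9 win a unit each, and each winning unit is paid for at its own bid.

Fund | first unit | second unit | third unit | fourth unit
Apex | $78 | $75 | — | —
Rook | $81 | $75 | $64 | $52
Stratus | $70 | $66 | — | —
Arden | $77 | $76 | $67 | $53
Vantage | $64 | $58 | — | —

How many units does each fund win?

Apex 2, Arden 3, Rook 2, Stratus 2

Merging the schedules and taking the best 9: 81 (Rook-1), 78 (Apex-1), 77 (Arden-1), 76 (Arden-2), 75 (Apex-2), 75 (Rook-2), 70 (Stratus-1), 67 (Arden-3), 66 (Stratus-2)
Next rejected bid: $64 (not a price — pay-as-bid).
Allocation: Apex 2, Arden 3, Rook 2, Stratus 2.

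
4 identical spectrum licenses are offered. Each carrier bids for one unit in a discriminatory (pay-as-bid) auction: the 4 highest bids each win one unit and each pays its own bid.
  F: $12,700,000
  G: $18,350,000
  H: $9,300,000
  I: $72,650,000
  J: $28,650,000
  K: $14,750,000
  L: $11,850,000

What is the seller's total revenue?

Total revenue: $134,400,000

Ordering the bids: 72,650,000 (I), 28,650,000 (J), 18,350,000 (G), 14,750,000 (K), 12,700,000 (F), 11,850,000 (L), …
Winners (4 units): I, J, G, K.
Total revenue = 72,650,000 + 28,650,000 + 18,350,000 + 14,750,000 = $134,400,000.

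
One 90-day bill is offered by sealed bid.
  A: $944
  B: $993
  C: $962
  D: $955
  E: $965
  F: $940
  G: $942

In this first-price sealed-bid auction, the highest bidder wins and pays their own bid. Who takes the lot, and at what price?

Bids ranked: 993 (B) > 965 (E) > 962 (C) > 955 (D) > 944 (A) > 942 (G) > …
B has the highest bid and pays exactly that: $993.

B pays $993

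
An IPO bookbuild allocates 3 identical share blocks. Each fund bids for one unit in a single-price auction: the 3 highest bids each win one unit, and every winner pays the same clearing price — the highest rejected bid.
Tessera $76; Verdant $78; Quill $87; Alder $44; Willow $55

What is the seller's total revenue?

Total revenue: $165

Ordering the bids: 87 (Quill), 78 (Verdant), 76 (Tessera), 55 (Willow), 44 (Alder)
The 3 highest are Quill, Verdant, Tessera.
Highest unsuccessful bid: $55 → clearing price.
Total revenue = 3 × $55 = $165.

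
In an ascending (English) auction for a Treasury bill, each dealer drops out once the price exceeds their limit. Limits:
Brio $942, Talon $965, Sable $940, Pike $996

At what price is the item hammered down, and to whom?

Sorting limits: 996 (Pike) > 965 (Talon) > 942 (Brio) > 940 (Sable)
Once the price passes $965, only Pike is left; the hammer falls at Talon's limit of $965.

Pike wins at $965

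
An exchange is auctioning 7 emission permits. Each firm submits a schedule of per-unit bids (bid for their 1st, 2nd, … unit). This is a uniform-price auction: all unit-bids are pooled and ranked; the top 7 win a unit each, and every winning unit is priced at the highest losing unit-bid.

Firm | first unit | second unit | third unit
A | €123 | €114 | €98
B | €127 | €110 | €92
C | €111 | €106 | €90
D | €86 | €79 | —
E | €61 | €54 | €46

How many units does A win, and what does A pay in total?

Merging the schedules and taking the best 7: 127 (B-1), 123 (A-1), 114 (A-2), 111 (C-1), 110 (B-2), 106 (C-2), 98 (A-3)
Highest rejected unit-bid = €92.
A wins 3 unit(s) at €92 each.

A: 3 units, pays €276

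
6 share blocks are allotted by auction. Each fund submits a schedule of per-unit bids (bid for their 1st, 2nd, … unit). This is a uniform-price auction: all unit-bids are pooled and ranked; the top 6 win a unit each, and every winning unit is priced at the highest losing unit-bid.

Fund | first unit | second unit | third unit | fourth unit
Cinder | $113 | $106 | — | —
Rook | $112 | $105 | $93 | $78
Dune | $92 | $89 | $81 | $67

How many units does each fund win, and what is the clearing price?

Merging the schedules and taking the best 6: 113 (Cinder-1), 112 (Rook-1), 106 (Cinder-2), 105 (Rook-2), 93 (Rook-3), 92 (Dune-1)
The (k+1)-th unit-bid is $89.
Allocation: Cinder 2, Dune 1, Rook 3.

Cinder 2, Dune 1, Rook 3; clearing price $89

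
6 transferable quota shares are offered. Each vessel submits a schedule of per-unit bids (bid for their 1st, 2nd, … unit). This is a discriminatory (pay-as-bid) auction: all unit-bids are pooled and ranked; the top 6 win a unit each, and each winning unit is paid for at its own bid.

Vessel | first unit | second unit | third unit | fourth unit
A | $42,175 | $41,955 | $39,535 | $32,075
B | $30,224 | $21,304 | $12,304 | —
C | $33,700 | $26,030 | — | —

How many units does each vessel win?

A 4, B 1, C 1

Merging the schedules and taking the best 6: 42,175 (A-1), 41,955 (A-2), 39,535 (A-3), 33,700 (C-1), 32,075 (A-4), 30,224 (B-1)
Next rejected bid: $26,030 (not a price — pay-as-bid).
Allocation: A 4, B 1, C 1.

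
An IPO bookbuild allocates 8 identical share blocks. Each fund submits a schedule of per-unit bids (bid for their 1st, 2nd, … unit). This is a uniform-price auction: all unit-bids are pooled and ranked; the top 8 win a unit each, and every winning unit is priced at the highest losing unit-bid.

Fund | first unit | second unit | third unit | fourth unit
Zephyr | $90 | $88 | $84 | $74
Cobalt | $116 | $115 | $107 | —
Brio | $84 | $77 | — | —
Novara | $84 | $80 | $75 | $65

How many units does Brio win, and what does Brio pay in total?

All unit-bids, highest first — top 8: 116 (Cobalt-1), 115 (Cobalt-2), 107 (Cobalt-3), 90 (Zephyr-1), 88 (Zephyr-2), 84 (Zephyr-3), 84 (Brio-1), 84 (Novara-1)
The (k+1)-th unit-bid is $80.
Brio wins 1 unit(s) at $80 each.

Brio: 1 unit, pays $80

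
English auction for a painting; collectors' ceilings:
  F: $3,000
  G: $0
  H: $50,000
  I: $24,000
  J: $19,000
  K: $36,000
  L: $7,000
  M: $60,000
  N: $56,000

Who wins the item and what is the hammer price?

M wins at $56,000

Limits ranked: 60,000 (M) > 56,000 (N) > 50,000 (H) > 36,000 (K) > 24,000 (I) > 19,000 (J) > …
N is the last rival to drop out, at $56,000; M remains and wins at that price.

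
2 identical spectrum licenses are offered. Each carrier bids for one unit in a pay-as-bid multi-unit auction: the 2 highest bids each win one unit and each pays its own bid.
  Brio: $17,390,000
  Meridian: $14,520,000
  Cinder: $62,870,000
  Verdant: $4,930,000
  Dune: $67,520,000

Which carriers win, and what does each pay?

Bids ranked high→low: 67,520,000 (Dune), 62,870,000 (Cinder), 17,390,000 (Brio), 14,520,000 (Meridian), …
The 2 highest are Dune, Cinder.
Each winner pays its own bid: Dune $67,520,000, Cinder $62,870,000.

Dune $67,520,000, Cinder $62,870,000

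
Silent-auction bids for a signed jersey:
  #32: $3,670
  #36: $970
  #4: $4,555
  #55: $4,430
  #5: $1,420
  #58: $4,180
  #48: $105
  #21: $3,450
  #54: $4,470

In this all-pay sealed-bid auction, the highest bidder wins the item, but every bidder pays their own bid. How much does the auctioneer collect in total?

Bids ranked: 4,555 (#4) > 4,470 (#54) > 4,430 (#55) > 4,180 (#58) > 3,670 (#32) > 3,450 (#21) > …
Every bidder forfeits their bid regardless of winning.
Revenue = 3,670 + 970 + 4,555 + 4,430 + 1,420 + 4,180 + 105 + 3,450 + 4,470 = $27,250.

Total revenue: $27,250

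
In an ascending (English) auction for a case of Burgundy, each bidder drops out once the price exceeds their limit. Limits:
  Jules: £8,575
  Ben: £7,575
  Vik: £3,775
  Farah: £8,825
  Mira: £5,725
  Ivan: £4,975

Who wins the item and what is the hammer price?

Limits in order: 8,825 (Farah) > 8,575 (Jules) > 7,575 (Ben) > 5,725 (Mira) > 4,975 (Ivan) > 3,775 (Vik)
Once the price passes £8,575, only Farah is left; the hammer falls at Jules's limit of £8,575.

Farah wins at £8,575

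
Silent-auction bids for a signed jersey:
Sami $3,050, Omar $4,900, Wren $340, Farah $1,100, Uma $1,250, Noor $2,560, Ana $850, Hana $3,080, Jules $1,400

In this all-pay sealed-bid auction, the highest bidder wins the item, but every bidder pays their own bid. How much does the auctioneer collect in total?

Sorting bids: 4,900 (Omar) > 3,080 (Hana) > 3,050 (Sami) > 2,560 (Noor) > 1,400 (Jules) > 1,250 (Uma) > …
Omar wins with the top bid; all bids are sunk regardless.
Every bidder forfeits their bid regardless of winning.
Revenue = 3,050 + 4,900 + 340 + 1,100 + 1,250 + 2,560 + 850 + 3,080 + 1,400 = $18,530.

Total revenue: $18,530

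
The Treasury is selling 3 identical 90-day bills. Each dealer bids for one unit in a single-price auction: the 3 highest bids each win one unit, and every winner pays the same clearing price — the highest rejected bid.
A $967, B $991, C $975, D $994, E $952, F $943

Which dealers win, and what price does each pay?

D, B, C; each pays $967

Ordering the bids: 994 (D), 991 (B), 975 (C), 967 (A), 952 (E), …
Winners (3 units): D, B, C.
Clearing price = highest rejected bid = $967.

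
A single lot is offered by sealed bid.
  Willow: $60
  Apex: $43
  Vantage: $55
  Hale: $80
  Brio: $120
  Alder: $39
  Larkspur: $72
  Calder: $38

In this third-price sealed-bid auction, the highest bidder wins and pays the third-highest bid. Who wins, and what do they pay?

Brio pays $72

Sorting bids: 120 (Brio) > 80 (Hale) > 72 (Larkspur) > 60 (Willow) > 55 (Vantage) > 43 (Apex) > …
Brio wins; payment is bid #3 in the ranking = $72.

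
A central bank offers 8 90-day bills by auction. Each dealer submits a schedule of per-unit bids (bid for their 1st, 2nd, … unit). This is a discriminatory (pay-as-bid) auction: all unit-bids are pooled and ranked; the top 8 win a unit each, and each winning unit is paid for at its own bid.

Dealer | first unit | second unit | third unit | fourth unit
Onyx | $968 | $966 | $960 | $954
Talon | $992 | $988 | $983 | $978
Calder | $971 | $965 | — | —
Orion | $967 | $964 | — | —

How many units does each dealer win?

All unit-bids, highest first — top 8: 992 (Talon-1), 988 (Talon-2), 983 (Talon-3), 978 (Talon-4), 971 (Calder-1), 968 (Onyx-1), 967 (Orion-1), 966 (Onyx-2)
Next rejected bid: $965 (not a price — pay-as-bid).
Allocation: Calder 1, Onyx 2, Orion 1, Talon 4.

Calder 1, Onyx 2, Orion 1, Talon 4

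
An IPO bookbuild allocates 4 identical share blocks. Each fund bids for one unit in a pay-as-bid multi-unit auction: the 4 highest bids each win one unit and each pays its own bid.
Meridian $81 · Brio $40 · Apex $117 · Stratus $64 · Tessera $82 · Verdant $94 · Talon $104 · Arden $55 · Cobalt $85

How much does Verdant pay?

Verdant pays $94

Ordering the bids: 117 (Apex), 104 (Talon), 94 (Verdant), 85 (Cobalt), 82 (Tessera), 81 (Meridian), …
Top 4: Apex, Talon, Verdant, Cobalt.
Verdant wins → own bid $94.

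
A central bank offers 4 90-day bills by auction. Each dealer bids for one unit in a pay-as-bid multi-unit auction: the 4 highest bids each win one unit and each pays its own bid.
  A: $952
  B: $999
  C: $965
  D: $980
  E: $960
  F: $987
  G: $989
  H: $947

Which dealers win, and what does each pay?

Sorting: 999 (B), 989 (G), 987 (F), 980 (D), 965 (C), 960 (E), …
The 4 highest are B, G, F, D.
Each winner pays its own bid: B $999, G $989, F $987, D $980.

B $999, G $989, F $987, D $980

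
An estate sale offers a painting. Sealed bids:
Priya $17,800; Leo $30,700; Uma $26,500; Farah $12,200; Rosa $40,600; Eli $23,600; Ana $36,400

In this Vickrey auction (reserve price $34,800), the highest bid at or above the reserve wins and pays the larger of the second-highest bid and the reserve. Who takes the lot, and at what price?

Sorting bids: 40,600 (Rosa) > 36,400 (Ana) > 30,700 (Leo) > 26,500 (Uma) > 23,600 (Eli) > 17,800 (Priya) > …
Rosa has the top bid at or above the reserve ($40,600).
Second-highest bid $36,400 exceeds the reserve $34,800 → payment $36,400.

Rosa pays $36,400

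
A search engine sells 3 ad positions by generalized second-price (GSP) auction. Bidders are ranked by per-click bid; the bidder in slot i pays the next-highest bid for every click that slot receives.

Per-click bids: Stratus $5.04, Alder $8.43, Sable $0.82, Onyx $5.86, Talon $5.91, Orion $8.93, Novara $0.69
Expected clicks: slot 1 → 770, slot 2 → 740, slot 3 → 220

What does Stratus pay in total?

Stratus pays $0.00

Ranked by bid: $8.93 (Orion) > $8.43 (Alder) > $5.91 (Talon) > $5.86 (Onyx) > …
Stratus ranks below slot 3 → no slot, pays nothing.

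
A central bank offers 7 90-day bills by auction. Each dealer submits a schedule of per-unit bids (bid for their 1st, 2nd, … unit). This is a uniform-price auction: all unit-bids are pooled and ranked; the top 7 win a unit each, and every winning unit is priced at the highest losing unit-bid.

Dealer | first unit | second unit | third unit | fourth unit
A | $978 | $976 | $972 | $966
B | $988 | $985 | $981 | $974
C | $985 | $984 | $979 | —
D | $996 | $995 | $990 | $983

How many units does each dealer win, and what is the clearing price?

B 2, C 2, D 3; clearing price $983

Merging the schedules and taking the best 7: 996 (D-1), 995 (D-2), 990 (D-3), 988 (B-1), 985 (B-2), 985 (C-1), 984 (C-2)
First bid not allocated: $983.
Allocation: B 2, C 2, D 3.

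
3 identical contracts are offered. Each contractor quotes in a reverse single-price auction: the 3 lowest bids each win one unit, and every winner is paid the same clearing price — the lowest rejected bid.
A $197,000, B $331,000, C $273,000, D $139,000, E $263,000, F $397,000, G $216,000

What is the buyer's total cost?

Ordering the bids: 139,000 (D), 197,000 (A), 216,000 (G), 263,000 (E), 273,000 (C), …
The 3 lowest are D, A, G.
Clearing price = lowest rejected bid = $263,000.
Total cost = 3 × $263,000 = $789,000.

Total cost: $789,000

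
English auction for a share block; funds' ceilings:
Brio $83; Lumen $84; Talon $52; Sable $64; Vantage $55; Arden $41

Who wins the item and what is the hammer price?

Lumen wins at $83

Limits ranked: 84 (Lumen) > 83 (Brio) > 64 (Sable) > 55 (Vantage) > 52 (Talon) > 41 (Arden)
Brio is the last rival to drop out, at $83; Lumen remains and wins at that price.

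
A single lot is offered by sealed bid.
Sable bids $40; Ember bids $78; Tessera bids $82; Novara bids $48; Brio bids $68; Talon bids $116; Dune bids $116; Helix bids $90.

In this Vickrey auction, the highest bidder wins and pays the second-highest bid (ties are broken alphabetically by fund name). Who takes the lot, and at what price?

Dune pays $116

Sorting bids: 116 (Dune) > 116 (Talon) > 90 (Helix) > 82 (Tessera) > 78 (Ember) > 68 (Brio) > …
Tie at $116 → Dune wins by tie-break.
Dune is highest; pays the second-highest bid, $116.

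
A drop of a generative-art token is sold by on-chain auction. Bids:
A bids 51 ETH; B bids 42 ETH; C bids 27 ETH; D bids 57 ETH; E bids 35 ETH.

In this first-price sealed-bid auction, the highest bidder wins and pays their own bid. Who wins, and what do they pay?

D pays 57 ETH

First-price sealed-bid auction: the highest bidder wins and pays their own bid.
Sorting bids: 57 (D) > 51 (A) > 42 (B) > 35 (E) > 27 (C)
D has the highest bid and pays exactly that: 57 ETH.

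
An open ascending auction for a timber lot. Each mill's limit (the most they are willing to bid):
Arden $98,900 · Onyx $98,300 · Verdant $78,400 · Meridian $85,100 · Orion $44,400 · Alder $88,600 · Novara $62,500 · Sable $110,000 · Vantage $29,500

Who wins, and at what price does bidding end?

Limits in order: 110,000 (Sable) > 98,900 (Arden) > 98,300 (Onyx) > 88,600 (Alder) > 85,100 (Meridian) > 78,400 (Verdant) > …
Once the price passes $98,900, only Sable is left; the hammer falls at Arden's limit of $98,900.

Sable wins at $98,900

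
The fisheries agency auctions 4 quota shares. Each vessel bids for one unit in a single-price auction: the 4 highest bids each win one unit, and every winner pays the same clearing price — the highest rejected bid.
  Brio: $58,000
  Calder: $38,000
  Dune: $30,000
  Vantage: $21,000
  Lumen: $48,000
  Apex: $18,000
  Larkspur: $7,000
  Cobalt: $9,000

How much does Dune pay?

Dune pays $21,000

Ordering the bids: 58,000 (Brio), 48,000 (Lumen), 38,000 (Calder), 30,000 (Dune), 21,000 (Vantage), 18,000 (Apex), …
The 4 highest are Brio, Lumen, Calder, Dune.
Highest unsuccessful bid: $21,000 → clearing price.
Dune wins → pays $21,000.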